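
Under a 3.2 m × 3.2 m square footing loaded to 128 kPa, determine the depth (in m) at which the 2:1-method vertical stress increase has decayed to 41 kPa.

z ≈ 2.45 m

2:1 spreading — at depth z the loaded area has grown by z in each plan dimension:
qB²/(B+z)² = Δσ_z ⇒ z = B(√(q/Δσ_z) − 1) = 3.2×(√(128/41) − 1) = 2.454 m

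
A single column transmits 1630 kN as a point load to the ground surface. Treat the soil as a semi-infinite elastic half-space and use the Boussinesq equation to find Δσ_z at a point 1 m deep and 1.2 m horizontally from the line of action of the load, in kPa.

Δσ_z ≈ 83.7 kPa

Boussinesq vertical stress below a point load on an elastic half-space:
Δσ_z = 3P/(2πz²) · [1 + (r/z)²]^(−5/2)
r/z = 1.2/1 = 1.2; [1+(r/z)²]^(−5/2) = 0.10753.
Δσ_z = 3×1630/(2π×1²) × 0.10753 = 778.27 × 0.10753 = 83.69 kPa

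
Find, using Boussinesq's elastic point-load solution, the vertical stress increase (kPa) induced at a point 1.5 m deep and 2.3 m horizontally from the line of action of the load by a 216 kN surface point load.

Δσ_z ≈ 2.23 kPa

Boussinesq vertical stress below a point load on an elastic half-space:
Δσ_z = 3P/(2πz²) · [1 + (r/z)²]^(−5/2)
r/z = 2.3/1.5 = 1.5333; [1+(r/z)²]^(−5/2) = 0.048644.
Δσ_z = 3×216/(2π×1.5²) × 0.048644 = 45.837 × 0.048644 = 2.23 kPa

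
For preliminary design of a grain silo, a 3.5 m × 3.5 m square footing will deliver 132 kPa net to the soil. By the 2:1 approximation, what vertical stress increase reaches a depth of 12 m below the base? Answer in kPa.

Δσ_z ≈ 6.73 kPa

By the 2:1 method the load spreads at 1 horizontal : 2 vertical, so at depth z the loaded area has grown by z in each plan dimension:
Δσ = qBL/((B+z)(L+z)) = 132×3.5×3.5/((3.5+12)(3.5+12)) = 6.7305 kPa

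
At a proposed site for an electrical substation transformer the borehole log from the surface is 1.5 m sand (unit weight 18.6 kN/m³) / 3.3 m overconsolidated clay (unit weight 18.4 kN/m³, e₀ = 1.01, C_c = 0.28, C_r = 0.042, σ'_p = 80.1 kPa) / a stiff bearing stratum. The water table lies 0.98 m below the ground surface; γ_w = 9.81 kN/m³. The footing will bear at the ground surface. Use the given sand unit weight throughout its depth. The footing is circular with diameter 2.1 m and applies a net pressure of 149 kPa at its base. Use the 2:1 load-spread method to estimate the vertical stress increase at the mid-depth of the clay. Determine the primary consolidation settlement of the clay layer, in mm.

Mid-depth of clay below the ground surface: z = 1.5 + 3.3/2 = 3.15 m.
Total vertical stress at mid-clay: σ_v = 18.6×1.5 + 18.4×1.65 = 58.26 kPa.
Pore pressure: u = 9.81×(3.15 − 0.98) = 21.288 kPa.
Initial effective stress: σ'_0 = σ_v − u = 58.26 − 21.288 = 36.972 kPa.
Stress increase at mid-clay by the 2:1 spreading method:
Δσ ≈ qD²/(D+z)² = 149×2.1²/(2.1+3.15)² = 23.84 kPa
Final effective stress: σ'_f = 36.972 + 23.84 = 60.812 kPa.
σ'_f = 60.812 ≤ σ'_p = 80.1 kPa, so the clay remains overconsolidated and only the recompression index applies:
S_c = C_r·H/(1+e₀)·log₁₀(σ'_f/σ'_0) = 0.042×3.3/2.01×log₁₀(60.812/36.972)
    = 0.068956 × 0.21612 = 0.0149 m

S_c ≈ 14.9 mm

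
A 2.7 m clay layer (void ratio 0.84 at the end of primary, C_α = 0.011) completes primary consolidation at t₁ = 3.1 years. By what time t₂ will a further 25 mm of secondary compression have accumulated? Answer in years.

S_s = C_α·H/(1+e_p)·log₁₀(t₂/t₁) ⇒ log₁₀(t₂/t₁) = S_s·(1+e_p)/(C_α·H).
log₁₀(t₂/t₁) = 0.025 × (1+0.84) / (0.011×2.7) = 1.549
t₂ = t₁ × 10^1.549 = 3.1 × 35.39 = 109.7 years

t₂ ≈ 110 years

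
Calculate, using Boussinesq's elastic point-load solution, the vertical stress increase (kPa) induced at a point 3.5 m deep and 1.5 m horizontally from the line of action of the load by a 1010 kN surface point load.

Δσ_z ≈ 25.8 kPa

Boussinesq vertical stress below a point load on an elastic half-space:
Δσ_z = 3P/(2πz²) · [1 + (r/z)²]^(−5/2)
r/z = 1.5/3.5 = 0.42857; [1+(r/z)²]^(−5/2) = 0.65602.
Δσ_z = 3×1010/(2π×3.5²) × 0.65602 = 39.366 × 0.65602 = 25.82 kPa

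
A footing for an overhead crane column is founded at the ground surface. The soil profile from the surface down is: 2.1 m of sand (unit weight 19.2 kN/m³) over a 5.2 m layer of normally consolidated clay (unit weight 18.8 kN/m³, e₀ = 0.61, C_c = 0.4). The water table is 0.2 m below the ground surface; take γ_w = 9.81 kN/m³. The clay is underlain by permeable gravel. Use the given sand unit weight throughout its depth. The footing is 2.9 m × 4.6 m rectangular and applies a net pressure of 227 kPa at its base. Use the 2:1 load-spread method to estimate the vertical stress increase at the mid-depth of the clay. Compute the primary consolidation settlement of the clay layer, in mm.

S_c ≈ 375 mm

Mid-depth of clay below the ground surface: z = 2.1 + 5.2/2 = 4.7 m.
Total vertical stress at mid-clay: σ_v = 19.2×2.1 + 18.8×2.6 = 89.2 kPa.
Pore pressure: u = 9.81×(4.7 − 0.2) = 44.145 kPa.
Initial effective stress: σ'_0 = σ_v − u = 89.2 − 44.145 = 45.055 kPa.
Stress increase at mid-clay by the 2:1 spreading method:
Δσ = qBL/((B+z)(L+z)) = 227×2.9×4.6/((2.9+4.7)(4.6+4.7)) = 42.844 kPa
Final effective stress: σ'_f = σ'_0 + Δσ = 45.055 + 42.844 = 87.899 kPa.
Normally consolidated clay, so the full stress increment lies on the virgin compression line:
S_c = C_c·H/(1+e₀)·log₁₀(σ'_f/σ'_0) = 0.4×5.2/(1+0.61)×log₁₀(87.899/45.055)
    = 1.2919 × 0.29024 = 0.375 m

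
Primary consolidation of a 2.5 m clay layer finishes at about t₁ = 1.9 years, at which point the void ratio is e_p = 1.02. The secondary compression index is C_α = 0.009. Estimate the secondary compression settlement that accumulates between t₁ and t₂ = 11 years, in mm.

Secondary compression: S_s = C_α·H/(1+e_p)·log₁₀(t₂/t₁)
S_s = 0.009×2.5/(1+1.02)×log₁₀(11/1.9)
    = 0.01114 × 0.7626 = 0.008495 m

S_s ≈ 8.49 mm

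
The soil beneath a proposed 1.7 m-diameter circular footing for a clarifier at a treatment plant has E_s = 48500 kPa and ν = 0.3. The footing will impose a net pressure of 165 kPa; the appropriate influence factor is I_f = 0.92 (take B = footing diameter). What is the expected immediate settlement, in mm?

S_e ≈ 4.84 mm

Immediate (elastic) settlement: S_e = q·B·(1−ν²)/E_s · I_f.
S_e = 165 × 1.7 × (1 − 0.3²) / 48500 × 0.92
    = 165 × 1.7 × 0.91 / 48500 × 0.92
    = 0.004842 m = 4.842 mm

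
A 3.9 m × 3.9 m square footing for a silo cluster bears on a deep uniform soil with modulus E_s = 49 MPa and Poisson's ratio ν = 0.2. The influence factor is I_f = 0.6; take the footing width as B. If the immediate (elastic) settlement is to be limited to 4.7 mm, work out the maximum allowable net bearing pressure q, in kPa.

E_s = 49 MPa = 49000 kPa.
S_e = q·B·(1−ν²)/E_s · I_f  ⇒  q = S_e·E_s / (B·(1−ν²)·I_f).
q = 0.0047 × 49000 / (3.9 × 0.96 × 0.6) = 102.5 kPa

q ≈ 103 kPa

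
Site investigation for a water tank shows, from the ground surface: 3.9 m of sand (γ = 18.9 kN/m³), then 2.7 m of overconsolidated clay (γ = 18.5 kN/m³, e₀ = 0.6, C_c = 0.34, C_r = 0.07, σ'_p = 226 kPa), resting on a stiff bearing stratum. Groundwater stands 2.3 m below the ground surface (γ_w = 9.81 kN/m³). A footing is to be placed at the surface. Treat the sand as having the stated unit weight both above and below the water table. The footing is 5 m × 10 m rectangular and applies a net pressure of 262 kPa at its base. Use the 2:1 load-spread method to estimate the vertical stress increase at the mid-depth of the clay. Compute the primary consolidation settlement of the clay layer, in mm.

Mid-depth of clay below the ground surface: z = 3.9 + 2.7/2 = 5.25 m.
Total vertical stress at mid-clay: σ_v = 18.9×3.9 + 18.5×1.35 = 98.685 kPa.
Pore pressure: u = 9.81×(5.25 − 2.3) = 28.94 kPa.
Initial effective stress: σ'_0 = σ_v − u = 98.685 − 28.94 = 69.745 kPa.
Stress increase at mid-clay by the 2:1 spreading method:
Δσ = qBL/((B+z)(L+z)) = 262×5×10/((5+5.25)(10+5.25)) = 83.806 kPa
Final effective stress: σ'_f = 69.745 + 83.806 = 153.55 kPa.
σ'_f = 153.55 ≤ σ'_p = 226 kPa, so the clay remains overconsolidated and only the recompression index applies:
S_c = C_r·H/(1+e₀)·log₁₀(σ'_f/σ'_0) = 0.07×2.7/1.6×log₁₀(153.55/69.745)
    = 0.11813 × 0.34274 = 0.04049 m

S_c ≈ 40.5 mm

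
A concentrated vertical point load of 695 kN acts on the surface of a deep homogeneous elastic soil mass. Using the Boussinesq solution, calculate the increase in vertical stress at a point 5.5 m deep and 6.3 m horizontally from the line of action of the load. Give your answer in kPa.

Δσ_z ≈ 1.35 kPa

Boussinesq vertical stress below a point load on an elastic half-space:
Δσ_z = 3P/(2πz²) · [1 + (r/z)²]^(−5/2)
r/z = 6.3/5.5 = 1.1455; [1+(r/z)²]^(−5/2) = 0.12303.
Δσ_z = 3×695/(2π×5.5²) × 0.12303 = 10.97 × 0.12303 = 1.35 kPa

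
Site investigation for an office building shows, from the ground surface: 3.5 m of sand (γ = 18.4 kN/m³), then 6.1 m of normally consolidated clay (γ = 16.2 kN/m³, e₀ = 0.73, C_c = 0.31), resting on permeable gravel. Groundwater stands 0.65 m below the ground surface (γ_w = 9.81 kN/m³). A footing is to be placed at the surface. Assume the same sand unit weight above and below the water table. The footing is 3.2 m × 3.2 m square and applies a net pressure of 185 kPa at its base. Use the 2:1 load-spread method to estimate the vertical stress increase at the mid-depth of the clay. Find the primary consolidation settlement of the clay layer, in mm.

S_c ≈ 145 mm

Mid-depth of clay below the ground surface: z = 3.5 + 6.1/2 = 6.55 m.
Total vertical stress at mid-clay: σ_v = 18.4×3.5 + 16.2×3.05 = 113.81 kPa.
Pore pressure: u = 9.81×(6.55 − 0.65) = 57.879 kPa.
Initial effective stress: σ'_0 = σ_v − u = 113.81 − 57.879 = 55.931 kPa.
Stress increase at mid-clay by the 2:1 spreading method:
Δσ = qBL/((B+z)(L+z)) = 185×3.2×3.2/((3.2+6.55)(3.2+6.55)) = 19.928 kPa
Final effective stress: σ'_f = σ'_0 + Δσ = 55.931 + 19.928 = 75.859 kPa.
Normally consolidated clay, so the full stress increment lies on the virgin compression line:
S_c = C_c·H/(1+e₀)·log₁₀(σ'_f/σ'_0) = 0.31×6.1/(1+0.73)×log₁₀(75.859/55.931)
    = 1.0931 × 0.13235 = 0.1447 m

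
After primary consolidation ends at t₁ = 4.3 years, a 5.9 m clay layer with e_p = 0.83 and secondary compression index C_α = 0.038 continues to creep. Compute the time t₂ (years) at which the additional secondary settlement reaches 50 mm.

S_s = C_α·H/(1+e_p)·log₁₀(t₂/t₁) ⇒ log₁₀(t₂/t₁) = S_s·(1+e_p)/(C_α·H).
log₁₀(t₂/t₁) = 0.05 × (1+0.83) / (0.038×5.9) = 0.4081
t₂ = t₁ × 10^0.4081 = 4.3 × 2.559 = 11 years

t₂ ≈ 11 years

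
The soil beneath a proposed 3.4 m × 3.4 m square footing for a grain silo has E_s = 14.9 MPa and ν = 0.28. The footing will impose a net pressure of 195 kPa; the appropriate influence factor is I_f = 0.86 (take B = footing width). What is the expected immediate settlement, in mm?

Immediate (elastic) settlement: S_e = q·B·(1−ν²)/E_s · I_f.
E_s = 14.9 MPa = 14900 kPa.
S_e = 195 × 3.4 × (1 − 0.28²) / 14900 × 0.86
    = 195 × 3.4 × 0.9216 / 14900 × 0.86
    = 0.03527 m = 35.27 mm

S_e ≈ 35.3 mm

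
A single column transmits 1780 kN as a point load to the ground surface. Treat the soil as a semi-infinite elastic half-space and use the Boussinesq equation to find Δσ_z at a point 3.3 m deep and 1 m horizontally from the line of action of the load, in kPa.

Boussinesq vertical stress below a point load on an elastic half-space:
Δσ_z = 3P/(2πz²) · [1 + (r/z)²]^(−5/2)
r/z = 1/3.3 = 0.30303; [1+(r/z)²]^(−5/2) = 0.80281.
Δσ_z = 3×1780/(2π×3.3²) × 0.80281 = 78.043 × 0.80281 = 62.65 kPa

Δσ_z ≈ 62.7 kPa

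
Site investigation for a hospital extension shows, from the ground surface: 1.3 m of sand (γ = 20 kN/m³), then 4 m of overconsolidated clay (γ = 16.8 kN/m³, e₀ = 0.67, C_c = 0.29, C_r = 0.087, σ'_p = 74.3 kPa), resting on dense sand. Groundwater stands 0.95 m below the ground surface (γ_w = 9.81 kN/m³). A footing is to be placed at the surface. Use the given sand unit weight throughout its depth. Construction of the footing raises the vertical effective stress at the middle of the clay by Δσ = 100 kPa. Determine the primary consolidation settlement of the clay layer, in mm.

Mid-depth of clay below the ground surface: z = 1.3 + 4/2 = 3.3 m.
Total vertical stress at mid-clay: σ_v = 20×1.3 + 16.8×2 = 59.6 kPa.
Pore pressure: u = 9.81×(3.3 − 0.95) = 23.054 kPa.
Initial effective stress: σ'_0 = σ_v − u = 59.6 − 23.054 = 36.546 kPa.
Final effective stress: σ'_f = 36.546 + 100 = 136.55 kPa.
σ'_f = 136.55 > σ'_p = 74.3 kPa, so the stress path crosses the preconsolidation pressure — recompression up to σ'_p, then virgin compression beyond:
S_c = H/(1+e₀)·[C_r·log₁₀(σ'_p/σ'_0) + C_c·log₁₀(σ'_f/σ'_p)]
    = 4/1.67 × [0.087×log₁₀(74.3/36.546) + 0.29×log₁₀(136.55/74.3)]
    = 2.3952 × [0.026809 + 0.076648] = 0.2478 m

S_c ≈ 248 mm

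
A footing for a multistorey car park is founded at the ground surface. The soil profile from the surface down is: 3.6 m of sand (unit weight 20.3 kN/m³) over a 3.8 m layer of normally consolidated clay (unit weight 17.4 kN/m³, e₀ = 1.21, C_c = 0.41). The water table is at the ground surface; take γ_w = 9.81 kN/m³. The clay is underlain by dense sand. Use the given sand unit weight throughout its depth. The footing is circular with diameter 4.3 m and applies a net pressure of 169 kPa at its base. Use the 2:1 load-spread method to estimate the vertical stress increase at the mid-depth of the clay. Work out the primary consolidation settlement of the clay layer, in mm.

S_c ≈ 148 mm

Mid-depth of clay below the ground surface: z = 3.6 + 3.8/2 = 5.5 m.
Total vertical stress at mid-clay: σ_v = 20.3×3.6 + 17.4×1.9 = 106.14 kPa.
Pore pressure: u = 9.81×(5.5 − 0) = 53.955 kPa.
Initial effective stress: σ'_0 = σ_v − u = 106.14 − 53.955 = 52.185 kPa.
Stress increase at mid-clay by the 2:1 spreading method:
Δσ ≈ qD²/(D+z)² = 169×4.3²/(4.3+5.5)² = 32.537 kPa
Final effective stress: σ'_f = σ'_0 + Δσ = 52.185 + 32.537 = 84.722 kPa.
Normally consolidated clay, so the full stress increment lies on the virgin compression line:
S_c = C_c·H/(1+e₀)·log₁₀(σ'_f/σ'_0) = 0.41×3.8/(1+1.21)×log₁₀(84.722/52.185)
    = 0.70498 × 0.21045 = 0.1484 m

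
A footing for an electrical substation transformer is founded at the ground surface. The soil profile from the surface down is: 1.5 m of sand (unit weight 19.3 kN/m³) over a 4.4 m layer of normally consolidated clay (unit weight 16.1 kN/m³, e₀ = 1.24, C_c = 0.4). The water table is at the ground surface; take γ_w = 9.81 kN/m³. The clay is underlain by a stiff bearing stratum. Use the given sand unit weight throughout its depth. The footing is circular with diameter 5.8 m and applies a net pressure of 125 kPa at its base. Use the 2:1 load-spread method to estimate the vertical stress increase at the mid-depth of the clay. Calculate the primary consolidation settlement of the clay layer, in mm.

S_c ≈ 334 mm

Mid-depth of clay below the ground surface: z = 1.5 + 4.4/2 = 3.7 m.
Total vertical stress at mid-clay: σ_v = 19.3×1.5 + 16.1×2.2 = 64.37 kPa.
Pore pressure: u = 9.81×(3.7 − 0) = 36.297 kPa.
Initial effective stress: σ'_0 = σ_v − u = 64.37 − 36.297 = 28.073 kPa.
Stress increase at mid-clay by the 2:1 spreading method:
Δσ ≈ qD²/(D+z)² = 125×5.8²/(5.8+3.7)² = 46.593 kPa
Final effective stress: σ'_f = σ'_0 + Δσ = 28.073 + 46.593 = 74.666 kPa.
Normally consolidated clay, so the full stress increment lies on the virgin compression line:
S_c = C_c·H/(1+e₀)·log₁₀(σ'_f/σ'_0) = 0.4×4.4/(1+1.24)×log₁₀(74.666/28.073)
    = 0.78571 × 0.42483 = 0.3338 m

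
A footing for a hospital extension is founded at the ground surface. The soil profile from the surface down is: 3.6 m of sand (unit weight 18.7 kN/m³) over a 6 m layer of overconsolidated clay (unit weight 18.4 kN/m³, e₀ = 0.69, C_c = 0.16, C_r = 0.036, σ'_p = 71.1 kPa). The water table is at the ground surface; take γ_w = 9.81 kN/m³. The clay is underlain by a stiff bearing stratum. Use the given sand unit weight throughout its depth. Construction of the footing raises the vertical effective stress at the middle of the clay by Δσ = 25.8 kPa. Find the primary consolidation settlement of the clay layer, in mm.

S_c ≈ 51.4 mm

Mid-depth of clay below the ground surface: z = 3.6 + 6/2 = 6.6 m.
Total vertical stress at mid-clay: σ_v = 18.7×3.6 + 18.4×3 = 122.52 kPa.
Pore pressure: u = 9.81×(6.6 − 0) = 64.746 kPa.
Initial effective stress: σ'_0 = σ_v − u = 122.52 − 64.746 = 57.774 kPa.
Final effective stress: σ'_f = 57.774 + 25.8 = 83.574 kPa.
σ'_f = 83.574 > σ'_p = 71.1 kPa, so the stress path crosses the preconsolidation pressure — recompression up to σ'_p, then virgin compression beyond:
S_c = H/(1+e₀)·[C_r·log₁₀(σ'_p/σ'_0) + C_c·log₁₀(σ'_f/σ'_p)]
    = 6/1.69 × [0.036×log₁₀(71.1/57.774) + 0.16×log₁₀(83.574/71.1)]
    = 3.5503 × [0.0032449 + 0.011232] = 0.0514 m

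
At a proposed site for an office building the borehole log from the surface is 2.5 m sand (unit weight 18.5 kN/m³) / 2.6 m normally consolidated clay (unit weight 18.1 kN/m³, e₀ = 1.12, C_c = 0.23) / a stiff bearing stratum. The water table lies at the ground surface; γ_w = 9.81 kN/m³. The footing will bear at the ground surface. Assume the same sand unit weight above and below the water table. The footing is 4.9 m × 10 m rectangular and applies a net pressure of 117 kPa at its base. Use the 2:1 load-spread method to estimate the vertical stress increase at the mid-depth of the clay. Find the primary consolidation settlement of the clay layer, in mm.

Mid-depth of clay below the ground surface: z = 2.5 + 2.6/2 = 3.8 m.
Total vertical stress at mid-clay: σ_v = 18.5×2.5 + 18.1×1.3 = 69.78 kPa.
Pore pressure: u = 9.81×(3.8 − 0) = 37.278 kPa.
Initial effective stress: σ'_0 = σ_v − u = 69.78 − 37.278 = 32.502 kPa.
Stress increase at mid-clay by the 2:1 spreading method:
Δσ = qBL/((B+z)(L+z)) = 117×4.9×10/((4.9+3.8)(10+3.8)) = 47.751 kPa
Final effective stress: σ'_f = σ'_0 + Δσ = 32.502 + 47.751 = 80.253 kPa.
Normally consolidated clay, so the full stress increment lies on the virgin compression line:
S_c = C_c·H/(1+e₀)·log₁₀(σ'_f/σ'_0) = 0.23×2.6/(1+1.12)×log₁₀(80.253/32.502)
    = 0.28208 × 0.39255 = 0.1107 m

S_c ≈ 111 mm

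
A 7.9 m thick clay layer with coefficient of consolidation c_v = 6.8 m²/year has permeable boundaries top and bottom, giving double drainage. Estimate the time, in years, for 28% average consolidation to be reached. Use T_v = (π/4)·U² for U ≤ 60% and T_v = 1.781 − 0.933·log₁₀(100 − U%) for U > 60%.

Drainage path length: H_d = H/2 = 3.95 m (double drainage).
U ≤ 60%: T_v = (π/4)·U² = (π/4)×0.28² = 0.061575.
t = T_v·H_d²/c_v = 0.061575×3.95²/6.8 = 0.1413 years.

t ≈ 0.141 years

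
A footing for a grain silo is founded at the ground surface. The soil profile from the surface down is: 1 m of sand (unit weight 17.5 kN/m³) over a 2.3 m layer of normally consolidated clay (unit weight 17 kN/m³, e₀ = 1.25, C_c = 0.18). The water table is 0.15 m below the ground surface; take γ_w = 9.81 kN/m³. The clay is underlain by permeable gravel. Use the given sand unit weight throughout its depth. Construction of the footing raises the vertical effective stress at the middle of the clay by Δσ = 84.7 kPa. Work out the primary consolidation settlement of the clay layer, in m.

S_c ≈ 0.141 m

Mid-depth of clay below the ground surface: z = 1 + 2.3/2 = 2.15 m.
Total vertical stress at mid-clay: σ_v = 17.5×1 + 17×1.15 = 37.05 kPa.
Pore pressure: u = 9.81×(2.15 − 0.15) = 19.62 kPa.
Initial effective stress: σ'_0 = σ_v − u = 37.05 − 19.62 = 17.43 kPa.
Final effective stress: σ'_f = σ'_0 + Δσ = 17.43 + 84.7 = 102.13 kPa.
Normally consolidated clay, so the full stress increment lies on the virgin compression line:
S_c = C_c·H/(1+e₀)·log₁₀(σ'_f/σ'_0) = 0.18×2.3/(1+1.25)×log₁₀(102.13/17.43)
    = 0.184 × 0.76786 = 0.1413 m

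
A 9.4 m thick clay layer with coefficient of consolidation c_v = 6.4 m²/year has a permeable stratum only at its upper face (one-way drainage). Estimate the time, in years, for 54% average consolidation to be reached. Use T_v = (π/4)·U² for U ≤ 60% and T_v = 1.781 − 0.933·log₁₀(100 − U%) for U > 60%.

Drainage path length: H_d = H = 9.4 m (single drainage).
U ≤ 60%: T_v = (π/4)·U² = (π/4)×0.54² = 0.22902.
t = T_v·H_d²/c_v = 0.22902×9.4²/6.4 = 3.162 years.

t ≈ 3.16 years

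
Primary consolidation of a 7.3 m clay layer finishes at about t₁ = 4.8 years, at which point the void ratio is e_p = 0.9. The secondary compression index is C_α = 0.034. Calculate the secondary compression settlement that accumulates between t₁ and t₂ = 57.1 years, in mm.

Secondary compression: S_s = C_α·H/(1+e_p)·log₁₀(t₂/t₁)
S_s = 0.034×7.3/(1+0.9)×log₁₀(57.1/4.8)
    = 0.1306 × 1.075 = 0.1405 m

S_s ≈ 140 mm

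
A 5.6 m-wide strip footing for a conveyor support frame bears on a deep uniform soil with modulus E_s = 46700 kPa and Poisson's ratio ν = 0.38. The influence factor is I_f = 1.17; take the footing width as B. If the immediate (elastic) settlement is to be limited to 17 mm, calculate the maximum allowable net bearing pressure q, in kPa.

S_e = q·B·(1−ν²)/E_s · I_f  ⇒  q = S_e·E_s / (B·(1−ν²)·I_f).
q = 0.017 × 46700 / (5.6 × 0.8556 × 1.17) = 141.6 kPa

q ≈ 142 kPa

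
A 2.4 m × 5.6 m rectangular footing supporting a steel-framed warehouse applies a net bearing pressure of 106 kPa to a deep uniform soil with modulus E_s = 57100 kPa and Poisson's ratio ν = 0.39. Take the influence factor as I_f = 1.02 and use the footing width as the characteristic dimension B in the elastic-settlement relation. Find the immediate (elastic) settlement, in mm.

Immediate (elastic) settlement: S_e = q·B·(1−ν²)/E_s · I_f.
S_e = 106 × 2.4 × (1 − 0.39²) / 57100 × 1.02
    = 106 × 2.4 × 0.8479 / 57100 × 1.02
    = 0.003853 m = 3.853 mm

S_e ≈ 3.85 mm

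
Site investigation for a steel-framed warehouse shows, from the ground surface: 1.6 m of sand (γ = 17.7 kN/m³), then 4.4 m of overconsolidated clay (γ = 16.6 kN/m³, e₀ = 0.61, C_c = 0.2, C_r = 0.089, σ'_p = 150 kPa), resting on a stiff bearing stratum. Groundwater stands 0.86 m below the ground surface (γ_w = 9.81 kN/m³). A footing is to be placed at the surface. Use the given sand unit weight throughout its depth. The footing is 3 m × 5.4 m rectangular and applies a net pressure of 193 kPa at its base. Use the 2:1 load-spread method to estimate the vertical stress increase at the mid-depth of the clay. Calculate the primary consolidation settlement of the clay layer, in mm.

Mid-depth of clay below the ground surface: z = 1.6 + 4.4/2 = 3.8 m.
Total vertical stress at mid-clay: σ_v = 17.7×1.6 + 16.6×2.2 = 64.84 kPa.
Pore pressure: u = 9.81×(3.8 − 0.86) = 28.841 kPa.
Initial effective stress: σ'_0 = σ_v − u = 64.84 − 28.841 = 35.999 kPa.
Stress increase at mid-clay by the 2:1 spreading method:
Δσ = qBL/((B+z)(L+z)) = 193×3×5.4/((3+3.8)(5.4+3.8)) = 49.978 kPa
Final effective stress: σ'_f = 35.999 + 49.978 = 85.977 kPa.
σ'_f = 85.977 ≤ σ'_p = 150 kPa, so the clay remains overconsolidated and only the recompression index applies:
S_c = C_r·H/(1+e₀)·log₁₀(σ'_f/σ'_0) = 0.089×4.4/1.61×log₁₀(85.977/35.999)
    = 0.24323 × 0.37809 = 0.09196 m

S_c ≈ 92 mm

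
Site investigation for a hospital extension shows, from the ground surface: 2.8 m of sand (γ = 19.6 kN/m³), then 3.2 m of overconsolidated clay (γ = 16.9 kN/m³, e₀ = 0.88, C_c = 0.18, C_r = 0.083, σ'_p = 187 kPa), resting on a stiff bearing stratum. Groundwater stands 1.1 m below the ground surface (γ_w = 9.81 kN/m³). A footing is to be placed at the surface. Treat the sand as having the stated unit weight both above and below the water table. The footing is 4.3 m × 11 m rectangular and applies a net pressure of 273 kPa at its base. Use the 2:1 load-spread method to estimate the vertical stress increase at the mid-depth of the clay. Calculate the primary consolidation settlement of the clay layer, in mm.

S_c ≈ 66.3 mm

Mid-depth of clay below the ground surface: z = 2.8 + 3.2/2 = 4.4 m.
Total vertical stress at mid-clay: σ_v = 19.6×2.8 + 16.9×1.6 = 81.92 kPa.
Pore pressure: u = 9.81×(4.4 − 1.1) = 32.373 kPa.
Initial effective stress: σ'_0 = σ_v − u = 81.92 − 32.373 = 49.547 kPa.
Stress increase at mid-clay by the 2:1 spreading method:
Δσ = qBL/((B+z)(L+z)) = 273×4.3×11/((4.3+4.4)(11+4.4)) = 96.379 kPa
Final effective stress: σ'_f = 49.547 + 96.379 = 145.93 kPa.
σ'_f = 145.93 ≤ σ'_p = 187 kPa, so the clay remains overconsolidated and only the recompression index applies:
S_c = C_r·H/(1+e₀)·log₁₀(σ'_f/σ'_0) = 0.083×3.2/1.88×log₁₀(145.93/49.547)
    = 0.14127 × 0.46913 = 0.06628 m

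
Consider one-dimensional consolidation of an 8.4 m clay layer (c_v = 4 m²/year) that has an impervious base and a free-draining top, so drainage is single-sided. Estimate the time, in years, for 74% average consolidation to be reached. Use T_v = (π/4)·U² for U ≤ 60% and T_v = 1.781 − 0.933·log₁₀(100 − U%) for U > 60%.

t ≈ 8.13 years

Drainage path length: H_d = H = 8.4 m (single drainage).
U > 60%: T_v = 1.781 − 0.933·log₁₀(100 − 74) = 0.46083.
t = T_v·H_d²/c_v = 0.46083×8.4²/4 = 8.129 years.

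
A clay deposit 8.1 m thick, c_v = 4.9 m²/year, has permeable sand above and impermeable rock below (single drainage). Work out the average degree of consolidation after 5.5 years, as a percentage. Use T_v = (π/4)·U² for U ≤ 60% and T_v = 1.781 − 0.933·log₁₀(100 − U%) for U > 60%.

U ≈ 70.6 %

Drainage path length: H_d = H = 8.1 m (single drainage).
T_v = c_v·t/H_d² = 4.9×5.5/8.1² = 0.41076.
T_v = 0.41076 corresponds to the U > 60% branch:
U = 1 − 10^((1.781 − T_v)/0.933)/100 = 0.7058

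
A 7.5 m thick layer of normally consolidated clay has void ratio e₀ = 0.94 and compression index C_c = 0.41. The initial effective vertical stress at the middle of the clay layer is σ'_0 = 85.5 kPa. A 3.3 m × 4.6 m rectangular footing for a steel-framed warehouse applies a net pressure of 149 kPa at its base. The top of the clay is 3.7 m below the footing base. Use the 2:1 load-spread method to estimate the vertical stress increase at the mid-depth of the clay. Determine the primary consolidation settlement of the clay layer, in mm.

S_c ≈ 128 mm

Mid-depth of clay below the footing base: z = 3.7 + 7.5/2 = 7.45 m.
Stress increase at mid-clay by the 2:1 spreading method:
Δσ = qBL/((B+z)(L+z)) = 149×3.3×4.6/((3.3+7.45)(4.6+7.45)) = 17.461 kPa
Final effective stress: σ'_f = σ'_0 + Δσ = 85.5 + 17.461 = 102.96 kPa.
Normally consolidated clay, so the full stress increment lies on the virgin compression line:
S_c = C_c·H/(1+e₀)·log₁₀(σ'_f/σ'_0) = 0.41×7.5/(1+0.94)×log₁₀(102.96/85.5)
    = 1.5851 × 0.080702 = 0.1279 m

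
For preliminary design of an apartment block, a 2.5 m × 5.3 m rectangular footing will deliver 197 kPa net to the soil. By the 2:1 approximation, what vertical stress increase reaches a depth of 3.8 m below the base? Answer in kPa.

Δσ_z ≈ 45.5 kPa

By the 2:1 method the load spreads at 1 horizontal : 2 vertical, so at depth z the loaded area has grown by z in each plan dimension:
Δσ = qBL/((B+z)(L+z)) = 197×2.5×5.3/((2.5+3.8)(5.3+3.8)) = 45.53 kPa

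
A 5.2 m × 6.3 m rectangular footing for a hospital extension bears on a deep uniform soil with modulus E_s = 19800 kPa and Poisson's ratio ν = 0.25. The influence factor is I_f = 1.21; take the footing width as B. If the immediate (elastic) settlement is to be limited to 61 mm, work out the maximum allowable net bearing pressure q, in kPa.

q ≈ 205 kPa

S_e = q·B·(1−ν²)/E_s · I_f  ⇒  q = S_e·E_s / (B·(1−ν²)·I_f).
q = 0.061 × 19800 / (5.2 × 0.9375 × 1.21) = 204.8 kPa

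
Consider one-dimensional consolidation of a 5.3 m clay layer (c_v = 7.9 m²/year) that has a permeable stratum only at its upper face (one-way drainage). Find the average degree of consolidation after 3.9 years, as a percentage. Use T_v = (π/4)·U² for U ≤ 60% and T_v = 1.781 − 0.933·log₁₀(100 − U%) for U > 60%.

U ≈ 94.6 %

Drainage path length: H_d = H = 5.3 m (single drainage).
T_v = c_v·t/H_d² = 7.9×3.9/5.3² = 1.0968.
T_v = 1.0968 corresponds to the U > 60% branch:
U = 1 − 10^((1.781 − T_v)/0.933)/100 = 0.9459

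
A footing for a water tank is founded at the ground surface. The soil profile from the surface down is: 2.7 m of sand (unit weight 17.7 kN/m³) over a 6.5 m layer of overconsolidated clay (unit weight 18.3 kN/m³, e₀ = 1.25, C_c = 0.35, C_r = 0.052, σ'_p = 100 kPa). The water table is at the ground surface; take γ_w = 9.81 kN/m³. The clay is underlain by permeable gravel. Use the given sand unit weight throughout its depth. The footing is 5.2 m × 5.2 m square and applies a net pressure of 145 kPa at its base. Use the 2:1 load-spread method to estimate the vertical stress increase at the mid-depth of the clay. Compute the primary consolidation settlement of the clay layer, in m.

Mid-depth of clay below the ground surface: z = 2.7 + 6.5/2 = 5.95 m.
Total vertical stress at mid-clay: σ_v = 17.7×2.7 + 18.3×3.25 = 107.27 kPa.
Pore pressure: u = 9.81×(5.95 − 0) = 58.37 kPa.
Initial effective stress: σ'_0 = σ_v − u = 107.27 − 58.37 = 48.9 kPa.
Stress increase at mid-clay by the 2:1 spreading method:
Δσ = qBL/((B+z)(L+z)) = 145×5.2×5.2/((5.2+5.95)(5.2+5.95)) = 31.537 kPa
Final effective stress: σ'_f = 48.9 + 31.537 = 80.437 kPa.
σ'_f = 80.437 ≤ σ'_p = 100 kPa, so the clay remains overconsolidated and only the recompression index applies:
S_c = C_r·H/(1+e₀)·log₁₀(σ'_f/σ'_0) = 0.052×6.5/2.25×log₁₀(80.437/48.9)
    = 0.15022 × 0.21615 = 0.03247 m

S_c ≈ 0.0325 m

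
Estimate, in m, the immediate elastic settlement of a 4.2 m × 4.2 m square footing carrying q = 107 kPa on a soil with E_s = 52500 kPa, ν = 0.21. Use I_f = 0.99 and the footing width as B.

S_e ≈ 0.0081 m

Immediate (elastic) settlement: S_e = q·B·(1−ν²)/E_s · I_f.
S_e = 107 × 4.2 × (1 − 0.21²) / 52500 × 0.99
    = 107 × 4.2 × 0.9559 / 52500 × 0.99
    = 0.008101 m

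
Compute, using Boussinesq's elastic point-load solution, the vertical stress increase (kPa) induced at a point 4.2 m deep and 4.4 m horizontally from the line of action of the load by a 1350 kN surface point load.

Δσ_z ≈ 5.73 kPa

Boussinesq vertical stress below a point load on an elastic half-space:
Δσ_z = 3P/(2πz²) · [1 + (r/z)²]^(−5/2)
r/z = 4.4/4.2 = 1.0476; [1+(r/z)²]^(−5/2) = 0.15694.
Δσ_z = 3×1350/(2π×4.2²) × 0.15694 = 36.541 × 0.15694 = 5.735 kPa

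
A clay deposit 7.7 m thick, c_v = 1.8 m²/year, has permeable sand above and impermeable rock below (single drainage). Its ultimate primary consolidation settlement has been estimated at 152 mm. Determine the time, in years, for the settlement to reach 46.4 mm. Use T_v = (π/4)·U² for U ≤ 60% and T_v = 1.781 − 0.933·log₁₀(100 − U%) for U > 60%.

Drainage path length: H_d = H = 7.7 m (single drainage).
U = S(t)/S_ult = 46.4/152 = 0.3053.
U ≤ 60%: T_v = (π/4)·U² = (π/4)×0.30526² = 0.073188.
t = T_v·H_d²/c_v = 0.073188×7.7²/1.8 = 2.411 years.

t ≈ 2.41 years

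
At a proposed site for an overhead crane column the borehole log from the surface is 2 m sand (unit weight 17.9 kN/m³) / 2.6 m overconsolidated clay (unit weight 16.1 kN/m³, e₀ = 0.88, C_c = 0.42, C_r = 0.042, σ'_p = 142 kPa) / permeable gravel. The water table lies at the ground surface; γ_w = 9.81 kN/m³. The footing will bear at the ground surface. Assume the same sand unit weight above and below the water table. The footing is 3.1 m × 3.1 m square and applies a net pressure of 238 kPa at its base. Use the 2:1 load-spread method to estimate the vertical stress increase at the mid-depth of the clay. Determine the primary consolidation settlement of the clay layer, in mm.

Mid-depth of clay below the ground surface: z = 2 + 2.6/2 = 3.3 m.
Total vertical stress at mid-clay: σ_v = 17.9×2 + 16.1×1.3 = 56.73 kPa.
Pore pressure: u = 9.81×(3.3 − 0) = 32.373 kPa.
Initial effective stress: σ'_0 = σ_v − u = 56.73 − 32.373 = 24.357 kPa.
Stress increase at mid-clay by the 2:1 spreading method:
Δσ = qBL/((B+z)(L+z)) = 238×3.1×3.1/((3.1+3.3)(3.1+3.3)) = 55.839 kPa
Final effective stress: σ'_f = 24.357 + 55.839 = 80.196 kPa.
σ'_f = 80.196 ≤ σ'_p = 142 kPa, so the clay remains overconsolidated and only the recompression index applies:
S_c = C_r·H/(1+e₀)·log₁₀(σ'_f/σ'_0) = 0.042×2.6/1.88×log₁₀(80.196/24.357)
    = 0.058086 × 0.51753 = 0.03006 m

S_c ≈ 30.1 mm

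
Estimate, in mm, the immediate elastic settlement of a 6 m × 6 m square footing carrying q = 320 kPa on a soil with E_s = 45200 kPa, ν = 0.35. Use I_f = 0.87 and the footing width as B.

S_e ≈ 32.4 mm

Immediate (elastic) settlement: S_e = q·B·(1−ν²)/E_s · I_f.
S_e = 320 × 6 × (1 − 0.35²) / 45200 × 0.87
    = 320 × 6 × 0.8775 / 45200 × 0.87
    = 0.03243 m = 32.43 mm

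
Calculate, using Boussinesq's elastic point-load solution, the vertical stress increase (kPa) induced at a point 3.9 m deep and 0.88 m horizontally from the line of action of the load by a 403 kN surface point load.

Δσ_z ≈ 11.2 kPa

Boussinesq vertical stress below a point load on an elastic half-space:
Δσ_z = 3P/(2πz²) · [1 + (r/z)²]^(−5/2)
r/z = 0.88/3.9 = 0.22564; [1+(r/z)²]^(−5/2) = 0.88325.
Δσ_z = 3×403/(2π×3.9²) × 0.88325 = 12.651 × 0.88325 = 11.17 kPa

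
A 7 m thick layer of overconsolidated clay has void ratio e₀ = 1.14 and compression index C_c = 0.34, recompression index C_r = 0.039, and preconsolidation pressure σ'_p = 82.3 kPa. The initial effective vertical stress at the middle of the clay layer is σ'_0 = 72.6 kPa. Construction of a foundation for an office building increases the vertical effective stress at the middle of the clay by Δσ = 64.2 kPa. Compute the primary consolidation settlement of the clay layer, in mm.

S_c ≈ 252 mm

Final effective stress: σ'_f = 72.6 + 64.2 = 136.8 kPa.
σ'_f = 136.8 > σ'_p = 82.3 kPa, so the stress path crosses the preconsolidation pressure — recompression up to σ'_p, then virgin compression beyond:
S_c = H/(1+e₀)·[C_r·log₁₀(σ'_p/σ'_0) + C_c·log₁₀(σ'_f/σ'_p)]
    = 7/2.14 × [0.039×log₁₀(82.3/72.6) + 0.34×log₁₀(136.8/82.3)]
    = 3.271 × [0.0021241 + 0.075033] = 0.2524 m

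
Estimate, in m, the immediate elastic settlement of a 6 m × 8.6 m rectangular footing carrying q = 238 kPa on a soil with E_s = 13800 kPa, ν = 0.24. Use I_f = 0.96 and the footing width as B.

S_e ≈ 0.0936 m

Immediate (elastic) settlement: S_e = q·B·(1−ν²)/E_s · I_f.
S_e = 238 × 6 × (1 − 0.24²) / 13800 × 0.96
    = 238 × 6 × 0.9424 / 13800 × 0.96
    = 0.09362 m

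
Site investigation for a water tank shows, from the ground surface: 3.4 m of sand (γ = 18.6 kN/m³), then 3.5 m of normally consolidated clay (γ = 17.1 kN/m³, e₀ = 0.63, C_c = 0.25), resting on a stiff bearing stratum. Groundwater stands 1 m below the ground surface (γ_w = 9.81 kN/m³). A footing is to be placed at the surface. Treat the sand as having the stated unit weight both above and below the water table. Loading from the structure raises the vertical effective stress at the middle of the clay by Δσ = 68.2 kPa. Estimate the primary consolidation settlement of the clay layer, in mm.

Mid-depth of clay below the ground surface: z = 3.4 + 3.5/2 = 5.15 m.
Total vertical stress at mid-clay: σ_v = 18.6×3.4 + 17.1×1.75 = 93.165 kPa.
Pore pressure: u = 9.81×(5.15 − 1) = 40.712 kPa.
Initial effective stress: σ'_0 = σ_v − u = 93.165 − 40.712 = 52.453 kPa.
Final effective stress: σ'_f = σ'_0 + Δσ = 52.453 + 68.2 = 120.65 kPa.
Normally consolidated clay, so the full stress increment lies on the virgin compression line:
S_c = C_c·H/(1+e₀)·log₁₀(σ'_f/σ'_0) = 0.25×3.5/(1+0.63)×log₁₀(120.65/52.453)
    = 0.53681 × 0.36176 = 0.1942 m

S_c ≈ 194 mm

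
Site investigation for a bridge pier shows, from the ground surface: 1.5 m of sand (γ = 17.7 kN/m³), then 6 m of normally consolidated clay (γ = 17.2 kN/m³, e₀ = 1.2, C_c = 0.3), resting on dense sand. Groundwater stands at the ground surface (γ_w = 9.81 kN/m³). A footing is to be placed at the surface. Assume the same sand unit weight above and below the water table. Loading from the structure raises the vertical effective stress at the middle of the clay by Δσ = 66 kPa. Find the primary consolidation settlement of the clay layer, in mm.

Mid-depth of clay below the ground surface: z = 1.5 + 6/2 = 4.5 m.
Total vertical stress at mid-clay: σ_v = 17.7×1.5 + 17.2×3 = 78.15 kPa.
Pore pressure: u = 9.81×(4.5 − 0) = 44.145 kPa.
Initial effective stress: σ'_0 = σ_v − u = 78.15 − 44.145 = 34.005 kPa.
Final effective stress: σ'_f = σ'_0 + Δσ = 34.005 + 66 = 100 kPa.
Normally consolidated clay, so the full stress increment lies on the virgin compression line:
S_c = C_c·H/(1+e₀)·log₁₀(σ'_f/σ'_0) = 0.3×6/(1+1.2)×log₁₀(100/34.005)
    = 0.81818 × 0.46846 = 0.3833 m

S_c ≈ 383 mm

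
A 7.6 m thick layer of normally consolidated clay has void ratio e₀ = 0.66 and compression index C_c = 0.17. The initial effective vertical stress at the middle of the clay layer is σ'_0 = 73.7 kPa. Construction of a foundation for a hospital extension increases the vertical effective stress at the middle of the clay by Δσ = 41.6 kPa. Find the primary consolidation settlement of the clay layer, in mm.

S_c ≈ 151 mm

Final effective stress: σ'_f = σ'_0 + Δσ = 73.7 + 41.6 = 115.3 kPa.
Normally consolidated clay, so the full stress increment lies on the virgin compression line:
S_c = C_c·H/(1+e₀)·log₁₀(σ'_f/σ'_0) = 0.17×7.6/(1+0.66)×log₁₀(115.3/73.7)
    = 0.77831 × 0.19436 = 0.1513 m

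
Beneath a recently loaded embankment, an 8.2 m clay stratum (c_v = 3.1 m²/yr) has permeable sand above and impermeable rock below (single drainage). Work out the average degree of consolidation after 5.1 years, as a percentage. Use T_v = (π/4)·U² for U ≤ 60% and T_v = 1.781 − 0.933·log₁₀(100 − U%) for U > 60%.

Drainage path length: H_d = H = 8.2 m (single drainage).
T_v = c_v·t/H_d² = 3.1×5.1/8.2² = 0.23513.
T_v = 0.23513 corresponds to the U ≤ 60% branch:
U = √(4T_v/π) = 0.5472

U ≈ 54.7 %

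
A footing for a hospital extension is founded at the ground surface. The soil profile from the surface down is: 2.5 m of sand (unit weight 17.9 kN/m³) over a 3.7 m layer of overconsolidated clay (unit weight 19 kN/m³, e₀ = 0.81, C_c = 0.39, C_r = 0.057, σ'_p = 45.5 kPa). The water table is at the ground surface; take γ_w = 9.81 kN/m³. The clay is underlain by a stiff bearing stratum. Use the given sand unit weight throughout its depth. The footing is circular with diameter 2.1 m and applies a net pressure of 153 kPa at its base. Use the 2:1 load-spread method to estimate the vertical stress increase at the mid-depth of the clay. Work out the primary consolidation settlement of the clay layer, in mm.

Mid-depth of clay below the ground surface: z = 2.5 + 3.7/2 = 4.35 m.
Total vertical stress at mid-clay: σ_v = 17.9×2.5 + 19×1.85 = 79.9 kPa.
Pore pressure: u = 9.81×(4.35 − 0) = 42.673 kPa.
Initial effective stress: σ'_0 = σ_v − u = 79.9 − 42.673 = 37.227 kPa.
Stress increase at mid-clay by the 2:1 spreading method:
Δσ ≈ qD²/(D+z)² = 153×2.1²/(2.1+4.35)² = 16.218 kPa
Final effective stress: σ'_f = 37.227 + 16.218 = 53.445 kPa.
σ'_f = 53.445 > σ'_p = 45.5 kPa, so the stress path crosses the preconsolidation pressure — recompression up to σ'_p, then virgin compression beyond:
S_c = H/(1+e₀)·[C_r·log₁₀(σ'_p/σ'_0) + C_c·log₁₀(σ'_f/σ'_p)]
    = 3.7/1.81 × [0.057×log₁₀(45.5/37.227) + 0.39×log₁₀(53.445/45.5)]
    = 2.0442 × [0.0049677 + 0.027259] = 0.06588 m

S_c ≈ 65.9 mm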